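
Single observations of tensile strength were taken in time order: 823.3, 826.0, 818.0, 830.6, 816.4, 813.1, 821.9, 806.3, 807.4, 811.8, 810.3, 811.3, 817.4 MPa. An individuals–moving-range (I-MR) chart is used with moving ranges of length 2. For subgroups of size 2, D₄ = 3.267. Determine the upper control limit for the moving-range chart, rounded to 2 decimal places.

21.59

Moving ranges: 2.7, 8.0, 12.6, 14.2, 3.3, 8.8, 15.6, 1.1, 4.4, 1.5, 1.0, 6.1; M̄R̄ = 79.3000 / 12 = 6.6083
UCL_MR = D₄·M̄R̄ = 3.267 × 6.6083 = 21.5894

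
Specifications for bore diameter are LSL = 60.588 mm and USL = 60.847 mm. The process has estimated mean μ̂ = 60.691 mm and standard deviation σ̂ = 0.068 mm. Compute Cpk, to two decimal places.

0.50

Cpu = (USL − μ̂) / (3σ̂) = (60.847 − 60.691) / (3 × 0.068) = 0.7647; Cpl = (μ̂ − LSL) / (3σ̂) = (60.691 − 60.588) / (3 × 0.068) = 0.5049; Cpk = min(Cpu, Cpl) = 0.5049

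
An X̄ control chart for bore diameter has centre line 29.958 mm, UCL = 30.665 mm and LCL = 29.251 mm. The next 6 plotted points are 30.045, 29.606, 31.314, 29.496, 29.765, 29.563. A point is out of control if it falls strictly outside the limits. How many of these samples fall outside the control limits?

Compare each point to [29.251, 30.665]: sample 3 = 31.314 > UCL.

1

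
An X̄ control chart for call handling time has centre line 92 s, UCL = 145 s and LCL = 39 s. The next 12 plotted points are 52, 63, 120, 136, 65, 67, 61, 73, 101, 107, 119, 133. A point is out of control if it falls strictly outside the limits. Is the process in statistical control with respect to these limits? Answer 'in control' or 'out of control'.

in control

All 12 points lie within [39, 145].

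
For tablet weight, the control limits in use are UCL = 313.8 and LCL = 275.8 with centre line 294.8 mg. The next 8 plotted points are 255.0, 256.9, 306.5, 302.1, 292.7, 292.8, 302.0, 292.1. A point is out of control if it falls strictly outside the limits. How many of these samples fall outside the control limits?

Compare each point to [275.8, 313.8]: sample 1 = 255.0 < LCL; sample 2 = 256.9 < LCL.

2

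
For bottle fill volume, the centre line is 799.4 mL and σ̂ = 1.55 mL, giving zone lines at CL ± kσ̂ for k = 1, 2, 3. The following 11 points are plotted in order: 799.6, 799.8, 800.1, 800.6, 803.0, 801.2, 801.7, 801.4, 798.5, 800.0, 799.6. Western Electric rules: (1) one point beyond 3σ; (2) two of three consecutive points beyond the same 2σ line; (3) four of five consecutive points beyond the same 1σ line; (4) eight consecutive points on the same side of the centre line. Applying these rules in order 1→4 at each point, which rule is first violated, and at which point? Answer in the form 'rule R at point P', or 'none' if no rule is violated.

Zone of each point (C = within 1σ̂, B = 1σ̂–2σ̂, A = 2σ̂–3σ̂, * = beyond 3σ̂; sign = side of CL): 1:+C, 2:+C, 3:+C, 4:+C, 5:+A, 6:+B, 7:+B, 8:+B, 9:-C, 10:+C, 11:+C
Rule 3 (four of five consecutive points beyond the same 1σ limit) is satisfied at point 8.

rule 3 at point 8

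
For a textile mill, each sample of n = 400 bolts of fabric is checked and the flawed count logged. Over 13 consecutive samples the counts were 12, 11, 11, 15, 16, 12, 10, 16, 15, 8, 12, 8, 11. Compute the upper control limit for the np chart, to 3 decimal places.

22.344

p̄ = Σdᵢ / (k·n) = 157 / (13 × 400) = 0.03019
UCL = np̄ + 3·√(np̄(1−p̄)) = 12.0769 + 3 × √(12.0769×0.96981) = 12.0769 + 3 × 3.4223 = 22.3439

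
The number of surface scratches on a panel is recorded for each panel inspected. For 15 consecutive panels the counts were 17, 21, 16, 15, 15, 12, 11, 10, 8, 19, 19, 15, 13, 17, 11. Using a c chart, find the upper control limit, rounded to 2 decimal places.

26.06

c̄ = (17 + 21 + 16 + 15 + 15 + 12 + 11 + 10 + 8 + 19 + 19 + 15 + 13 + 17 + 11) / 15 = 219 / 15 = 14.6000
UCL = c̄ + 3√c̄ = 14.6000 + 3 × √14.6000 = 14.6000 + 3 × 3.8210 = 26.0630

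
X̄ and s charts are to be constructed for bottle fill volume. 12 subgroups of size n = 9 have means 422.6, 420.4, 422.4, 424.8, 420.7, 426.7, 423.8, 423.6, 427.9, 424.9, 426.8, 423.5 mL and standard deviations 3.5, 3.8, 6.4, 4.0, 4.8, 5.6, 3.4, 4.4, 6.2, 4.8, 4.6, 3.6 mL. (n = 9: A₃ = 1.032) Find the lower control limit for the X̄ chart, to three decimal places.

X̄̄ = (422.6 + 420.4 + 422.4 + 424.8 + 420.7 + 426.7 + 423.8 + 423.6 + 427.9 + 424.9 + 426.8 + 423.5) / 12 = 424.0083
s̄ = (3.5 + 3.8 + 6.4 + 4.0 + 4.8 + 5.6 + 3.4 + 4.4 + 6.2 + 4.8 + 4.6 + 3.6) / 12 = 4.5917
LCL = X̄̄ − A₃·s̄ = 424.0083 − 1.032 × 4.5917 = 419.2697

419.270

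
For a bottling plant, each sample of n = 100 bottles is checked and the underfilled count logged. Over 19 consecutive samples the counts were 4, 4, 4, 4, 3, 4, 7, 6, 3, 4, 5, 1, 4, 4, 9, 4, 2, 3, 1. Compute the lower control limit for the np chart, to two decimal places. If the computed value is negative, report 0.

0.00

p̄ = Σdᵢ / (k·n) = 76 / (19 × 100) = 0.04000
LCL = np̄ − 3·√(np̄(1−p̄)) = 4.0000 − 3 × 1.9596 = -1.8788 → 0 (negative, so LCL = 0)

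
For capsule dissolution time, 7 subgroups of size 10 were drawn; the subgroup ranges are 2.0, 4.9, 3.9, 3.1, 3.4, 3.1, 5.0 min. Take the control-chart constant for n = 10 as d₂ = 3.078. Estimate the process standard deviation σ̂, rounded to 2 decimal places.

1.18

R̄ = (2.0 + 4.9 + 3.9 + 3.1 + 3.4 + 3.1 + 5.0) / 7 = 3.6286
σ̂ = R̄ / d₂ = 3.6286 / 3.078 = 1.1789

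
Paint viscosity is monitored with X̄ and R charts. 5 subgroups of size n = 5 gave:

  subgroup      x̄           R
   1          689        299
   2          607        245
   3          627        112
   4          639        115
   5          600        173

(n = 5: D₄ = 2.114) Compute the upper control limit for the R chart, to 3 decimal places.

R̄ = (299 + 245 + 112 + 115 + 173) / 5 = 944.0000 / 5 = 188.8000
UCL_R = D₄·R̄ = 2.114 × 188.8000 = 399.1232

399.123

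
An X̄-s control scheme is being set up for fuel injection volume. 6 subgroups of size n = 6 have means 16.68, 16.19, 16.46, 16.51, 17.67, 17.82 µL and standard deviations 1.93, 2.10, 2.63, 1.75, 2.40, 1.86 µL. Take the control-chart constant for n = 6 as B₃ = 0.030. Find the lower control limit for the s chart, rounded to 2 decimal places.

s̄ = (1.93 + 2.10 + 2.63 + 1.75 + 2.40 + 1.86) / 6 = 2.1117
LCL_s = B₃·s̄ = 0.030 × 2.1117 = 0.0634

0.06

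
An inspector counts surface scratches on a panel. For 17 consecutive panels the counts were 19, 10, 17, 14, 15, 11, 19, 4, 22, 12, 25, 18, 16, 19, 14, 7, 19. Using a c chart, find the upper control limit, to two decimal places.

27.11

c̄ = (19 + 10 + 17 + 14 + 15 + 11 + 19 + 4 + 22 + 12 + 25 + 18 + 16 + 19 + 14 + 7 + 19) / 17 = 261 / 17 = 15.3529
UCL = c̄ + 3√c̄ = 15.3529 + 3 × √15.3529 = 15.3529 + 3 × 3.9183 = 27.1078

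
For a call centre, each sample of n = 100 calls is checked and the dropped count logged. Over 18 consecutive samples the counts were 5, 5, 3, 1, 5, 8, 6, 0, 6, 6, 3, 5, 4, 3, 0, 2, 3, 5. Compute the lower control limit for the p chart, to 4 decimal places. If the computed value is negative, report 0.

0.0000

p̄ = Σdᵢ / (k·n) = 70 / (18 × 100) = 0.03889
LCL = p̄ − 3·√(p̄(1−p̄)/n) = 0.03889 − 3 × 0.01933 = -0.01911 → 0 (negative, so LCL = 0)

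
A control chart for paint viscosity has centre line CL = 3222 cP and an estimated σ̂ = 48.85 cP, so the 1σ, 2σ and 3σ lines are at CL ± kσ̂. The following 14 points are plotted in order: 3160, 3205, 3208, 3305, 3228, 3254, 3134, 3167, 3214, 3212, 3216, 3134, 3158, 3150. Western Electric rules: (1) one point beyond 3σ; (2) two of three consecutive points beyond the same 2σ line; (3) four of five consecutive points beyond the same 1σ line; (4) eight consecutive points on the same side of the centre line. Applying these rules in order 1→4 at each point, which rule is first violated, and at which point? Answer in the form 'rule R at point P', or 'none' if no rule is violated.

rule 4 at point 14

Zone of each point (C = within 1σ̂, B = 1σ̂–2σ̂, A = 2σ̂–3σ̂, * = beyond 3σ̂; sign = side of CL): 1:-B, 2:-C, 3:-C, 4:+B, 5:+C, 6:+C, 7:-B, 8:-B, 9:-C, 10:-C, 11:-C, 12:-B, 13:-B, 14:-B
Rule 4 (eight consecutive points on the same side of the centre line) is satisfied at point 14.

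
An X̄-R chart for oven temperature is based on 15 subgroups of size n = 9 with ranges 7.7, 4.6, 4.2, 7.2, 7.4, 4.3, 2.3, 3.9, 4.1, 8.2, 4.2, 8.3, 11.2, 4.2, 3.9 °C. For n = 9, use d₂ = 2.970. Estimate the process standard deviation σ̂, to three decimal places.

R̄ = (7.7 + 4.6 + 4.2 + 7.2 + 7.4 + 4.3 + 2.3 + 3.9 + 4.1 + 8.2 + 4.2 + 8.3 + 11.2 + 4.2 + 3.9) / 15 = 5.7133
σ̂ = R̄ / d₂ = 5.7133 / 2.970 = 1.9237

1.924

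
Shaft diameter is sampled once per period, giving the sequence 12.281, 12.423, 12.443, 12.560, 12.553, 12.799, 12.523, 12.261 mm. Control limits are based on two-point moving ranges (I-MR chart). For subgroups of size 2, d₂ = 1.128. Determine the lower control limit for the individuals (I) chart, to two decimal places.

12.07

X̄ = (12.281 + 12.423 + 12.443 + 12.560 + 12.553 + 12.799 + 12.523 + 12.261) / 8 = 12.4804
Moving ranges: 0.142, 0.020, 0.117, 0.007, 0.246, 0.276, 0.262; M̄R̄ = 1.0700 / 7 = 0.1529
LCL = X̄ − 3·M̄R̄/d₂ = 12.4804 − 3 × 0.1529 / 1.128 = 12.0738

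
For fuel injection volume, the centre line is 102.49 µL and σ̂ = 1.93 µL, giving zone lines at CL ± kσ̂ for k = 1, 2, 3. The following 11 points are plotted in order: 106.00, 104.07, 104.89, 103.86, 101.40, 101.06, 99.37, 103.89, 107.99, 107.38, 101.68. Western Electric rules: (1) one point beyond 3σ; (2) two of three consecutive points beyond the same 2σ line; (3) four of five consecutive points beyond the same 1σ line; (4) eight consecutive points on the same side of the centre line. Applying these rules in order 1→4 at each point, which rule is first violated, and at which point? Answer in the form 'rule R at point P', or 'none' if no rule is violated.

Zone of each point (C = within 1σ̂, B = 1σ̂–2σ̂, A = 2σ̂–3σ̂, * = beyond 3σ̂; sign = side of CL): 1:+B, 2:+C, 3:+B, 4:+C, 5:-C, 6:-C, 7:-B, 8:+C, 9:+A, 10:+A, 11:-C
Rule 2 (two of three consecutive points beyond the same 2σ limit) is satisfied at point 10.

rule 2 at point 10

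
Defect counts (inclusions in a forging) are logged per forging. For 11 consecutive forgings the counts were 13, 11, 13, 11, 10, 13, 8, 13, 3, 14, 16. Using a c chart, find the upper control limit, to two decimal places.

21.48

c̄ = (13 + 11 + 13 + 11 + 10 + 13 + 8 + 13 + 3 + 14 + 16) / 11 = 125 / 11 = 11.3636
UCL = c̄ + 3√c̄ = 11.3636 + 3 × √11.3636 = 11.3636 + 3 × 3.3710 = 21.4766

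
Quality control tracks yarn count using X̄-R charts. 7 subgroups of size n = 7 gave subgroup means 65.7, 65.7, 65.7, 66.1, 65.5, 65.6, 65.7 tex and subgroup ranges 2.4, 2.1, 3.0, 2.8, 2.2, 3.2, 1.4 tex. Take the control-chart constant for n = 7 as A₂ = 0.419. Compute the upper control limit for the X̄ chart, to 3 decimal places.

X̄̄ = (65.7 + 65.7 + 65.7 + 66.1 + 65.5 + 65.6 + 65.7) / 7 = 460.0000 / 7 = 65.7143
R̄ = (2.4 + 2.1 + 3.0 + 2.8 + 2.2 + 3.2 + 1.4) / 7 = 17.1000 / 7 = 2.4429
UCL = X̄̄ + A₂·R̄ = 65.7143 + 0.419 × 2.4429 = 66.7378

66.738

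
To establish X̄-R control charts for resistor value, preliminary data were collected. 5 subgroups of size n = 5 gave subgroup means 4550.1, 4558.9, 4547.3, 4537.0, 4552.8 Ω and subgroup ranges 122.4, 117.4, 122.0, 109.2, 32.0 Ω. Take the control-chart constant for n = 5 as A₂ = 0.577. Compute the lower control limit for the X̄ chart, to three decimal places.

4491.174

X̄̄ = (4550.1 + 4558.9 + 4547.3 + 4537.0 + 4552.8) / 5 = 22746.1000 / 5 = 4549.2200
R̄ = (122.4 + 117.4 + 122.0 + 109.2 + 32.0) / 5 = 503.0000 / 5 = 100.6000
LCL = X̄̄ − A₂·R̄ = 4549.2200 − 0.577 × 100.6000 = 4491.1738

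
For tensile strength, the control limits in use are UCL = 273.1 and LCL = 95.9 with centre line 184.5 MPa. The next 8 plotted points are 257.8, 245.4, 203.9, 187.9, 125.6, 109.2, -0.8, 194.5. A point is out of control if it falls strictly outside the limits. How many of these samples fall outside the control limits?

Compare each point to [95.9, 273.1]: sample 7 = -0.8 < LCL.

1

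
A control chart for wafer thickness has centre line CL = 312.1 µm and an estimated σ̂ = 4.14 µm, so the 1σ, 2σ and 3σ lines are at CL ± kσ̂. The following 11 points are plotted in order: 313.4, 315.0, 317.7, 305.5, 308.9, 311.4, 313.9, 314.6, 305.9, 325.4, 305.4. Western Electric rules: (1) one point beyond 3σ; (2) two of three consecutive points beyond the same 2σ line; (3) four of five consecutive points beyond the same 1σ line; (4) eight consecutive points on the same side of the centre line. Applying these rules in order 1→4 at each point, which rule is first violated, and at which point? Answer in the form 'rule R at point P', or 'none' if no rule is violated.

rule 1 at point 10

Zone of each point (C = within 1σ̂, B = 1σ̂–2σ̂, A = 2σ̂–3σ̂, * = beyond 3σ̂; sign = side of CL): 1:+C, 2:+C, 3:+B, 4:-B, 5:-C, 6:-C, 7:+C, 8:+C, 9:-B, 10:+*, 11:-B
Rule 1 (one point beyond the 3σ limits) is satisfied at point 10.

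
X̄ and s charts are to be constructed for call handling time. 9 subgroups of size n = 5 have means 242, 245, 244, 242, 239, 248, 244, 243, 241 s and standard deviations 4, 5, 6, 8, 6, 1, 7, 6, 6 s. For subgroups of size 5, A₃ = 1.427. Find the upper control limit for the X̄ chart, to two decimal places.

X̄̄ = (242 + 245 + 244 + 242 + 239 + 248 + 244 + 243 + 241) / 9 = 243.1111
s̄ = (4 + 5 + 6 + 8 + 6 + 1 + 7 + 6 + 6) / 9 = 5.4444
UCL = X̄̄ + A₃·s̄ = 243.1111 + 1.427 × 5.4444 = 250.8803

250.88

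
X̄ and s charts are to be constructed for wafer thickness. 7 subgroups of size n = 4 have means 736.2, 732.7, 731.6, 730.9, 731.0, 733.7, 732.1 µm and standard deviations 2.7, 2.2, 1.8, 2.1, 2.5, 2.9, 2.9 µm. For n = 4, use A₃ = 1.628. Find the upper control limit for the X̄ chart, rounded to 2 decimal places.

736.58

X̄̄ = (736.2 + 732.7 + 731.6 + 730.9 + 731.0 + 733.7 + 732.1) / 7 = 732.6000
s̄ = (2.7 + 2.2 + 1.8 + 2.1 + 2.5 + 2.9 + 2.9) / 7 = 2.4429
UCL = X̄̄ + A₃·s̄ = 732.6000 + 1.628 × 2.4429 = 736.5770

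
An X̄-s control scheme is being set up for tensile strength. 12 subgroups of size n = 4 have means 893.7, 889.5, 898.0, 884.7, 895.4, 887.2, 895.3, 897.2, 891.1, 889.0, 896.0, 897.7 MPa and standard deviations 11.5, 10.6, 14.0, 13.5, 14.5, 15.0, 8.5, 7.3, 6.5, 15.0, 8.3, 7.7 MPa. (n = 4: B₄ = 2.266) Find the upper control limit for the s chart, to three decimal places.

25.002

s̄ = (11.5 + 10.6 + 14.0 + 13.5 + 14.5 + 15.0 + 8.5 + 7.3 + 6.5 + 15.0 + 8.3 + 7.7) / 12 = 11.0333
UCL_s = B₄·s̄ = 2.266 × 11.0333 = 25.0015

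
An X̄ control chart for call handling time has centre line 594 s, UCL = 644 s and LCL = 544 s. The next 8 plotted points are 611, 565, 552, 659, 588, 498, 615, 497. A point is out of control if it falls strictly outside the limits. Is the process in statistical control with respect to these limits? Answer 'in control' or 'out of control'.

Compare each point to [544, 644]: sample 4 = 659 > UCL; sample 6 = 498 < LCL; sample 8 = 497 < LCL.

out of control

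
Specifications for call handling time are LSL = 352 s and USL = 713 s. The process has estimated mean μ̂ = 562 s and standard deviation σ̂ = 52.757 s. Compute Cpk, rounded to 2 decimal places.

Cpu = (USL − μ̂) / (3σ̂) = (713 − 562) / (3 × 52.757) = 0.9541; Cpl = (μ̂ − LSL) / (3σ̂) = (562 − 352) / (3 × 52.757) = 1.3268; Cpk = min(Cpu, Cpl) = 0.9541

0.95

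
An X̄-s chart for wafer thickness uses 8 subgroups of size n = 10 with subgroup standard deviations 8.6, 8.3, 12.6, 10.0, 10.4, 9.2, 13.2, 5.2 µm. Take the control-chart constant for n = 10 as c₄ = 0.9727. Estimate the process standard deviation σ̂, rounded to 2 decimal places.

9.96

s̄ = (8.6 + 8.3 + 12.6 + 10.0 + 10.4 + 9.2 + 13.2 + 5.2) / 8 = 9.6875
σ̂ = s̄ / c₄ = 9.6875 / 0.9727 = 9.9594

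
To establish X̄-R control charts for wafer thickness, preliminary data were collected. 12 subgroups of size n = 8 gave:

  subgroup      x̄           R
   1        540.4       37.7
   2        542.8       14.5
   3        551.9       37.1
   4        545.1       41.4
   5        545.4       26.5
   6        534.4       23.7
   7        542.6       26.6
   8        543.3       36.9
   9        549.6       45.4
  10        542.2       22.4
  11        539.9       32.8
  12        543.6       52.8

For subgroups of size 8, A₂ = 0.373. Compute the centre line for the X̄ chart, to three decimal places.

X̄̄ = (540.4 + 542.8 + 551.9 + 545.1 + 545.4 + 534.4 + 542.6 + 543.3 + 549.6 + 542.2 + 539.9 + 543.6) / 12 = 6521.2000 / 12 = 543.4333
CL = X̄̄ = 543.4333

543.433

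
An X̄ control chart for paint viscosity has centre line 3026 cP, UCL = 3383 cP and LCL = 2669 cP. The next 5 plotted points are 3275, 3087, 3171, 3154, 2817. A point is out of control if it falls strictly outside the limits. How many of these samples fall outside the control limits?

0

All 5 points lie within [2669, 3383].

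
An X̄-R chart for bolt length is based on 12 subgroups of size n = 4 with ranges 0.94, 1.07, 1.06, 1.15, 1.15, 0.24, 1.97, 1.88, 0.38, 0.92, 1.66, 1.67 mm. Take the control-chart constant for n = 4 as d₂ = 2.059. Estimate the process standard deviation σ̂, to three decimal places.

R̄ = (0.94 + 1.07 + 1.06 + 1.15 + 1.15 + 0.24 + 1.97 + 1.88 + 0.38 + 0.92 + 1.66 + 1.67) / 12 = 1.1742
σ̂ = R̄ / d₂ = 1.1742 / 2.059 = 0.5703

0.570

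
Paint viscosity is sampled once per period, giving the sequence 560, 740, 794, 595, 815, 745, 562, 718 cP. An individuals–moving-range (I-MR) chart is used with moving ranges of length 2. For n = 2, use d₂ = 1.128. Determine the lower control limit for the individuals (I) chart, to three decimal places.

X̄ = (560 + 740 + 794 + 595 + 815 + 745 + 562 + 718) / 8 = 691.1250
Moving ranges: 180, 54, 199, 220, 70, 183, 156; M̄R̄ = 1062.0000 / 7 = 151.7143
LCL = X̄ − 3·M̄R̄/d₂ = 691.1250 − 3 × 151.7143 / 1.128 = 287.6296

287.630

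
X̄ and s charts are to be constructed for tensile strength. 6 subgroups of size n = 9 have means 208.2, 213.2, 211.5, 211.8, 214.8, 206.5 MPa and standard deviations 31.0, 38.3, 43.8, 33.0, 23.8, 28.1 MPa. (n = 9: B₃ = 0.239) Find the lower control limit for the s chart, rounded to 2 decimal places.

s̄ = (31.0 + 38.3 + 43.8 + 33.0 + 23.8 + 28.1) / 6 = 33.0000
LCL_s = B₃·s̄ = 0.239 × 33.0000 = 7.8870

7.89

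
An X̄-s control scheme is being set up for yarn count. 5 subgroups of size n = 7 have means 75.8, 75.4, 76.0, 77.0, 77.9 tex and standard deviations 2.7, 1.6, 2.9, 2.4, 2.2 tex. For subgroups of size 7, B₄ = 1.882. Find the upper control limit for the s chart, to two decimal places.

s̄ = (2.7 + 1.6 + 2.9 + 2.4 + 2.2) / 5 = 2.3600
UCL_s = B₄·s̄ = 1.882 × 2.3600 = 4.4415

4.44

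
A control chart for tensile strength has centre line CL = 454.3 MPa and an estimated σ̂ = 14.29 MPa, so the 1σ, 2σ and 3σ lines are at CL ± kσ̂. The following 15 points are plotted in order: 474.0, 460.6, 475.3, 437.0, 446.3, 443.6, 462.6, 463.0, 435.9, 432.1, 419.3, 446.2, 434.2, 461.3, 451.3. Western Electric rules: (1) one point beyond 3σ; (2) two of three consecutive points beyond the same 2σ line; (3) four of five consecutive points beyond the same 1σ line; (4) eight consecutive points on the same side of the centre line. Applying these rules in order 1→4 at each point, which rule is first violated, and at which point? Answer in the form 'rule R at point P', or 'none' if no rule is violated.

Zone of each point (C = within 1σ̂, B = 1σ̂–2σ̂, A = 2σ̂–3σ̂, * = beyond 3σ̂; sign = side of CL): 1:+B, 2:+C, 3:+B, 4:-B, 5:-C, 6:-C, 7:+C, 8:+C, 9:-B, 10:-B, 11:-A, 12:-C, 13:-B, 14:+C, 15:-C
Rule 3 (four of five consecutive points beyond the same 1σ limit) is satisfied at point 13.

rule 3 at point 13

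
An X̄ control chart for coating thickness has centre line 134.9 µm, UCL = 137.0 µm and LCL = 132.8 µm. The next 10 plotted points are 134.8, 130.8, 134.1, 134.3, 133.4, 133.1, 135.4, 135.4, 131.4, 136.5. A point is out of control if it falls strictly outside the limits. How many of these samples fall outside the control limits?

Compare each point to [132.8, 137.0]: sample 2 = 130.8 < LCL; sample 9 = 131.4 < LCL.

2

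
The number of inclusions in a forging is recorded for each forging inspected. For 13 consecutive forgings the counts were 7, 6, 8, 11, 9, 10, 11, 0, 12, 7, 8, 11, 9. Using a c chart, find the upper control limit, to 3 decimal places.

17.071

c̄ = (7 + 6 + 8 + 11 + 9 + 10 + 11 + 0 + 12 + 7 + 8 + 11 + 9) / 13 = 109 / 13 = 8.3846
UCL = c̄ + 3√c̄ = 8.3846 + 3 × √8.3846 = 8.3846 + 3 × 2.8956 = 17.0715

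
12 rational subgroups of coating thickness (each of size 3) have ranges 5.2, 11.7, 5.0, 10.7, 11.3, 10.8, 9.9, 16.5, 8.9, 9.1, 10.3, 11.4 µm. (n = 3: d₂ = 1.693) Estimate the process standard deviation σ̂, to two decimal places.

5.95

R̄ = (5.2 + 11.7 + 5.0 + 10.7 + 11.3 + 10.8 + 9.9 + 16.5 + 8.9 + 9.1 + 10.3 + 11.4) / 12 = 10.0667
σ̂ = R̄ / d₂ = 10.0667 / 1.693 = 5.9461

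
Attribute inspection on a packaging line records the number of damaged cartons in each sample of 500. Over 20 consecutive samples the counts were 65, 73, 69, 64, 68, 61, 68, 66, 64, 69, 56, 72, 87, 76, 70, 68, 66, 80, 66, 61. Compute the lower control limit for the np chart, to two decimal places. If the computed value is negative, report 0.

p̄ = Σdᵢ / (k·n) = 1369 / (20 × 500) = 0.13690
LCL = np̄ − 3·√(np̄(1−p̄)) = 68.4500 − 3 × 7.6863 = 45.3911

45.39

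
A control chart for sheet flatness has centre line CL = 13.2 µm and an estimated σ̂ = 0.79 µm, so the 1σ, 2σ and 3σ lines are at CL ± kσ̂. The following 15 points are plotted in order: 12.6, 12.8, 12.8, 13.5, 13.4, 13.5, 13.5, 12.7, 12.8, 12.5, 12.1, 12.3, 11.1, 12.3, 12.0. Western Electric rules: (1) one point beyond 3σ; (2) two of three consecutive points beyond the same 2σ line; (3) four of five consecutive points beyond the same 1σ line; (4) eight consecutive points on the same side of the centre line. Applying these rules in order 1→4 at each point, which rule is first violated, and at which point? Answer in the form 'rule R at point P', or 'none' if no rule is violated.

Zone of each point (C = within 1σ̂, B = 1σ̂–2σ̂, A = 2σ̂–3σ̂, * = beyond 3σ̂; sign = side of CL): 1:-C, 2:-C, 3:-C, 4:+C, 5:+C, 6:+C, 7:+C, 8:-C, 9:-C, 10:-C, 11:-B, 12:-B, 13:-A, 14:-B, 15:-B
Rule 3 (four of five consecutive points beyond the same 1σ limit) is satisfied at point 14.

rule 3 at point 14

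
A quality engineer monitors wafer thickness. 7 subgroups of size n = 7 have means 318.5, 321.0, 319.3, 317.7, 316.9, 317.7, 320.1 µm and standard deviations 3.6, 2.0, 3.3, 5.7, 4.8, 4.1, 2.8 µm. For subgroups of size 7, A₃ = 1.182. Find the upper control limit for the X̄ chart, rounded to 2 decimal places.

323.18

X̄̄ = (318.5 + 321.0 + 319.3 + 317.7 + 316.9 + 317.7 + 320.1) / 7 = 318.7429
s̄ = (3.6 + 2.0 + 3.3 + 5.7 + 4.8 + 4.1 + 2.8) / 7 = 3.7571
UCL = X̄̄ + A₃·s̄ = 318.7429 + 1.182 × 3.7571 = 323.1838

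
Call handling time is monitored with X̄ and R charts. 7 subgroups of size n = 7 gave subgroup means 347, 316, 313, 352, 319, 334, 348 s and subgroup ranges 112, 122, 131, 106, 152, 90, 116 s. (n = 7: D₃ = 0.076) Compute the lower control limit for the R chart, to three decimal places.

R̄ = (112 + 122 + 131 + 106 + 152 + 90 + 116) / 7 = 829.0000 / 7 = 118.4286
LCL_R = D₃·R̄ = 0.076 × 118.4286 = 9.0006

9.001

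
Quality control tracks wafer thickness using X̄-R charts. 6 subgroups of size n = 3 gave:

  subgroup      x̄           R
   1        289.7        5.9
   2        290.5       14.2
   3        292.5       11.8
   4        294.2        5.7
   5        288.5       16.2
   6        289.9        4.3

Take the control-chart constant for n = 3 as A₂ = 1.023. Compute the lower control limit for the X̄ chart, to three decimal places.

X̄̄ = (289.7 + 290.5 + 292.5 + 294.2 + 288.5 + 289.9) / 6 = 1745.3000 / 6 = 290.8833
R̄ = (5.9 + 14.2 + 11.8 + 5.7 + 16.2 + 4.3) / 6 = 58.1000 / 6 = 9.6833
LCL = X̄̄ − A₂·R̄ = 290.8833 − 1.023 × 9.6833 = 280.9773

280.977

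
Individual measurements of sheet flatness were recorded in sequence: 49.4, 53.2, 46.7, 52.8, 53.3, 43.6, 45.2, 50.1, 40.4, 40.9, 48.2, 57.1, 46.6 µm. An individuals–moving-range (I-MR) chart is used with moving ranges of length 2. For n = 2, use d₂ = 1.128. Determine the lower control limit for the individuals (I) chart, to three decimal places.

32.755

X̄ = (49.4 + 53.2 + 46.7 + 52.8 + 53.3 + 43.6 + 45.2 + 50.1 + 40.4 + 40.9 + 48.2 + 57.1 + 46.6) / 13 = 48.2692
Moving ranges: 3.8, 6.5, 6.1, 0.5, 9.7, 1.6, 4.9, 9.7, 0.5, 7.3, 8.9, 10.5; M̄R̄ = 70.0000 / 12 = 5.8333
LCL = X̄ − 3·M̄R̄/d₂ = 48.2692 − 3 × 5.8333 / 1.128 = 32.7550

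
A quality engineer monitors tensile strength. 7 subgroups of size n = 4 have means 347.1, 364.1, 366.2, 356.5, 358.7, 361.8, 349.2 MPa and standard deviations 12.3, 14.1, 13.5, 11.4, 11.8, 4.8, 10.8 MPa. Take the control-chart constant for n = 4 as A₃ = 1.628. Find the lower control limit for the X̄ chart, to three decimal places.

339.354

X̄̄ = (347.1 + 364.1 + 366.2 + 356.5 + 358.7 + 361.8 + 349.2) / 7 = 357.6571
s̄ = (12.3 + 14.1 + 13.5 + 11.4 + 11.8 + 4.8 + 10.8) / 7 = 11.2429
LCL = X̄̄ − A₃·s̄ = 357.6571 − 1.628 × 11.2429 = 339.3538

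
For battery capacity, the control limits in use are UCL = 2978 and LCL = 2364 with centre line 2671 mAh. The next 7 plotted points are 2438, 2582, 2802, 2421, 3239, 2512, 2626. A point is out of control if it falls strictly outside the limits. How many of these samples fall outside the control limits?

Compare each point to [2364, 2978]: sample 5 = 3239 > UCL.

1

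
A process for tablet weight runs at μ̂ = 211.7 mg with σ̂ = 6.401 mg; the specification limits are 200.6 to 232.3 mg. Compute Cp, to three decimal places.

0.825

Cp = (USL − LSL) / (6σ̂) = (232.3 − 200.6) / (6 × 6.401) = 31.7000 / 38.4060 = 0.8254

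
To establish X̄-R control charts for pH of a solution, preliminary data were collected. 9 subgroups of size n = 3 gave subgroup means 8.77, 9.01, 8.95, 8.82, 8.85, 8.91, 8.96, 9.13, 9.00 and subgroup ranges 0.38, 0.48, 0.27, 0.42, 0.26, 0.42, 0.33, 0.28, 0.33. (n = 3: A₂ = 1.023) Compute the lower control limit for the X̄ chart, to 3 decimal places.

8.573

X̄̄ = (8.77 + 9.01 + 8.95 + 8.82 + 8.85 + 8.91 + 8.96 + 9.13 + 9.00) / 9 = 80.4000 / 9 = 8.9333
R̄ = (0.38 + 0.48 + 0.27 + 0.42 + 0.26 + 0.42 + 0.33 + 0.28 + 0.33) / 9 = 3.1700 / 9 = 0.3522
LCL = X̄̄ − A₂·R̄ = 8.9333 − 1.023 × 0.3522 = 8.5730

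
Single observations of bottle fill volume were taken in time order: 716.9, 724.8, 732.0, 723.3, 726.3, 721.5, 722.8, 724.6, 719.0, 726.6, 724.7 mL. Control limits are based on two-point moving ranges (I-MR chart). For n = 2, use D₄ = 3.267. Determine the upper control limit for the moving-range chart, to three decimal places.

Moving ranges: 7.9, 7.2, 8.7, 3.0, 4.8, 1.3, 1.8, 5.6, 7.6, 1.9; M̄R̄ = 49.8000 / 10 = 4.9800
UCL_MR = D₄·M̄R̄ = 3.267 × 4.9800 = 16.2697

16.270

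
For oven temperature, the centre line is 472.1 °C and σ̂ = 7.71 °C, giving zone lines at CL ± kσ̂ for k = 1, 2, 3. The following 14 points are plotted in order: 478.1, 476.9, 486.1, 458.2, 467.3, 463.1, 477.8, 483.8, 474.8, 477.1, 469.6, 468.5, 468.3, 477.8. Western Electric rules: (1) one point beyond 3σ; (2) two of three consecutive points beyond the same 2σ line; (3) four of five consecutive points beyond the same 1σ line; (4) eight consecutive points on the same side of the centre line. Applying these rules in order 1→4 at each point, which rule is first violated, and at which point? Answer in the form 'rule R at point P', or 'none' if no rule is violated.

none

Zone of each point (C = within 1σ̂, B = 1σ̂–2σ̂, A = 2σ̂–3σ̂, * = beyond 3σ̂; sign = side of CL): 1:+C, 2:+C, 3:+B, 4:-B, 5:-C, 6:-B, 7:+C, 8:+B, 9:+C, 10:+C, 11:-C, 12:-C, 13:-C, 14:+C
No rule fires across all 14 points.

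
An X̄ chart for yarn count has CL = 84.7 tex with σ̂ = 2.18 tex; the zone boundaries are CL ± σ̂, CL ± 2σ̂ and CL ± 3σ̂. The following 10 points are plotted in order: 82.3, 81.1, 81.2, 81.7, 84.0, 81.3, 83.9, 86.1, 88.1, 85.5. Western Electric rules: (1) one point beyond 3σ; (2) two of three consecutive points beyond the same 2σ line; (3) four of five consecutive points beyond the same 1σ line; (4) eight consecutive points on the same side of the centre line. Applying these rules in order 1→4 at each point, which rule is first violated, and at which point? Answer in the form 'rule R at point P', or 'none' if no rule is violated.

rule 3 at point 4

Zone of each point (C = within 1σ̂, B = 1σ̂–2σ̂, A = 2σ̂–3σ̂, * = beyond 3σ̂; sign = side of CL): 1:-B, 2:-B, 3:-B, 4:-B, 5:-C, 6:-B, 7:-C, 8:+C, 9:+B, 10:+C
Rule 3 (four of five consecutive points beyond the same 1σ limit) is satisfied at point 4.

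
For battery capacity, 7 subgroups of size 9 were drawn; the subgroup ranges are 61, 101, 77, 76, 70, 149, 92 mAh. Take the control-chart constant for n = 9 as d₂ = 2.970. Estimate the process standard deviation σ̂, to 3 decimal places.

30.111

R̄ = (61 + 101 + 77 + 76 + 70 + 149 + 92) / 7 = 89.4286
σ̂ = R̄ / d₂ = 89.4286 / 2.970 = 30.1106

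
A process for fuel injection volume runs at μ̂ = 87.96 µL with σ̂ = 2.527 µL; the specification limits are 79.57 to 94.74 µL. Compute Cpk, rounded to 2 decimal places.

0.89

Cpu = (USL − μ̂) / (3σ̂) = (94.74 − 87.96) / (3 × 2.527) = 0.8943; Cpl = (μ̂ − LSL) / (3σ̂) = (87.96 − 79.57) / (3 × 2.527) = 1.1067; Cpk = min(Cpu, Cpl) = 0.8943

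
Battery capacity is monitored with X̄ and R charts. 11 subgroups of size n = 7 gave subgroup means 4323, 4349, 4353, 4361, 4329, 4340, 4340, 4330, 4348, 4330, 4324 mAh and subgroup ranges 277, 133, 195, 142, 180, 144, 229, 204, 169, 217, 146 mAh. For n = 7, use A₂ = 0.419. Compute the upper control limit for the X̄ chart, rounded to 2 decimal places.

X̄̄ = (4323 + 4349 + 4353 + 4361 + 4329 + 4340 + 4340 + 4330 + 4348 + 4330 + 4324) / 11 = 47727.0000 / 11 = 4338.8182
R̄ = (277 + 133 + 195 + 142 + 180 + 144 + 229 + 204 + 169 + 217 + 146) / 11 = 2036.0000 / 11 = 185.0909
UCL = X̄̄ + A₂·R̄ = 4338.8182 + 0.419 × 185.0909 = 4416.3713

4416.37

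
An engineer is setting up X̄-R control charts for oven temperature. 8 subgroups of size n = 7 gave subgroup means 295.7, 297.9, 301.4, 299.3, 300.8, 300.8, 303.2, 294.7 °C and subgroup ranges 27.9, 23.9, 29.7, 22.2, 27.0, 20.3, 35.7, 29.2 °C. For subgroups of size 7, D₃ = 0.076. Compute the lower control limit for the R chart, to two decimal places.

2.05

R̄ = (27.9 + 23.9 + 29.7 + 22.2 + 27.0 + 20.3 + 35.7 + 29.2) / 8 = 215.9000 / 8 = 26.9875
LCL_R = D₃·R̄ = 0.076 × 26.9875 = 2.0511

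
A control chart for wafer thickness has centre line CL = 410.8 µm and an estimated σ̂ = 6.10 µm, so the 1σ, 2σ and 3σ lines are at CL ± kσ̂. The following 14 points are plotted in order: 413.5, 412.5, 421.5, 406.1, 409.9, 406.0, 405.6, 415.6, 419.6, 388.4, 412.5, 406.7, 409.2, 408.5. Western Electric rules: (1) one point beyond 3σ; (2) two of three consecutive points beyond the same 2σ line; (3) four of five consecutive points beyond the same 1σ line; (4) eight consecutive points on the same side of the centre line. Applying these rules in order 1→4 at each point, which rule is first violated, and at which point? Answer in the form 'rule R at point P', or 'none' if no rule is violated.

rule 1 at point 10

Zone of each point (C = within 1σ̂, B = 1σ̂–2σ̂, A = 2σ̂–3σ̂, * = beyond 3σ̂; sign = side of CL): 1:+C, 2:+C, 3:+B, 4:-C, 5:-C, 6:-C, 7:-C, 8:+C, 9:+B, 10:-*, 11:+C, 12:-C, 13:-C, 14:-C
Rule 1 (one point beyond the 3σ limits) is satisfied at point 10.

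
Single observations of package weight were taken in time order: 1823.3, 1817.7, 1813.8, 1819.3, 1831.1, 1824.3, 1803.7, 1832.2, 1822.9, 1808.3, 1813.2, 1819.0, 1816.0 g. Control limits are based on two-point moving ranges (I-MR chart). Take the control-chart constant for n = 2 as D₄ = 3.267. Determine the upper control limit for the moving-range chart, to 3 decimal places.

Moving ranges: 5.6, 3.9, 5.5, 11.8, 6.8, 20.6, 28.5, 9.3, 14.6, 4.9, 5.8, 3.0; M̄R̄ = 120.3000 / 12 = 10.0250
UCL_MR = D₄·M̄R̄ = 3.267 × 10.0250 = 32.7517

32.752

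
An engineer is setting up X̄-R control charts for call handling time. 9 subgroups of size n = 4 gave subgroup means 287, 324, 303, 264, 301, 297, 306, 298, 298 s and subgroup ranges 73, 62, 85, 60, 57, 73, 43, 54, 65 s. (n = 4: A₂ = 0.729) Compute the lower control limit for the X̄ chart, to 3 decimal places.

X̄̄ = (287 + 324 + 303 + 264 + 301 + 297 + 306 + 298 + 298) / 9 = 2678.0000 / 9 = 297.5556
R̄ = (73 + 62 + 85 + 60 + 57 + 73 + 43 + 54 + 65) / 9 = 572.0000 / 9 = 63.5556
LCL = X̄̄ − A₂·R̄ = 297.5556 − 0.729 × 63.5556 = 251.2236

251.224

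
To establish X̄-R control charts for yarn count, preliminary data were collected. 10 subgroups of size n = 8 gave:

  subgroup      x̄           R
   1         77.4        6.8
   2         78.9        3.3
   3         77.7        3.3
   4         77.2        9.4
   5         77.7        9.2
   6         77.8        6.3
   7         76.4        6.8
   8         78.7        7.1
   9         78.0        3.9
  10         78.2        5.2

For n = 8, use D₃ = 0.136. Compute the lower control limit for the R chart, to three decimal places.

R̄ = (6.8 + 3.3 + 3.3 + 9.4 + 9.2 + 6.3 + 6.8 + 7.1 + 3.9 + 5.2) / 10 = 61.3000 / 10 = 6.1300
LCL_R = D₃·R̄ = 0.136 × 6.1300 = 0.8337

0.834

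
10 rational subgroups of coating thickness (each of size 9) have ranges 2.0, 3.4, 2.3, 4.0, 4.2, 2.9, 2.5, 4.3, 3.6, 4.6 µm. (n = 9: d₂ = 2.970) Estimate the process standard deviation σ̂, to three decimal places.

1.138

R̄ = (2.0 + 3.4 + 2.3 + 4.0 + 4.2 + 2.9 + 2.5 + 4.3 + 3.6 + 4.6) / 10 = 3.3800
σ̂ = R̄ / d₂ = 3.3800 / 2.970 = 1.1380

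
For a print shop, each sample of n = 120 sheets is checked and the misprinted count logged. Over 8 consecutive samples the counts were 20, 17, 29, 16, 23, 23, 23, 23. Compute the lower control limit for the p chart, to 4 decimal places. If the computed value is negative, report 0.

0.0758

p̄ = Σdᵢ / (k·n) = 174 / (8 × 120) = 0.18125
LCL = p̄ − 3·√(p̄(1−p̄)/n) = 0.18125 − 3 × 0.03517 = 0.07575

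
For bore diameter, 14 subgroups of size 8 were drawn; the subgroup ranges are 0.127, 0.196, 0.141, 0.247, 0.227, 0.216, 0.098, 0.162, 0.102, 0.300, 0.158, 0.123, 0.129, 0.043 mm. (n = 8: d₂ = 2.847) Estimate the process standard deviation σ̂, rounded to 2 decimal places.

0.06

R̄ = (0.127 + 0.196 + 0.141 + 0.247 + 0.227 + 0.216 + 0.098 + 0.162 + 0.102 + 0.300 + 0.158 + 0.123 + 0.129 + 0.043) / 14 = 0.1621
σ̂ = R̄ / d₂ = 0.1621 / 2.847 = 0.0569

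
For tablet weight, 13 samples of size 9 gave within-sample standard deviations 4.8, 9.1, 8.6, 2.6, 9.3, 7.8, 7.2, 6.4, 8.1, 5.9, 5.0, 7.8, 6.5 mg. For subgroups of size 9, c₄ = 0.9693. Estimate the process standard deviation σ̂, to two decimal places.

7.07

s̄ = (4.8 + 9.1 + 8.6 + 2.6 + 9.3 + 7.8 + 7.2 + 6.4 + 8.1 + 5.9 + 5.0 + 7.8 + 6.5) / 13 = 6.8538
σ̂ = s̄ / c₄ = 6.8538 / 0.9693 = 7.0709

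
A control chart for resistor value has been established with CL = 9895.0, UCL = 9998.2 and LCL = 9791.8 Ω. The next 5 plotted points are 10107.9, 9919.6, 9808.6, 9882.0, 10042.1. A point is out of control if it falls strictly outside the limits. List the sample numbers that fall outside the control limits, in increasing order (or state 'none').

Compare each point to [9791.8, 9998.2]: sample 1 = 10107.9 > UCL; sample 5 = 10042.1 > UCL.

1, 5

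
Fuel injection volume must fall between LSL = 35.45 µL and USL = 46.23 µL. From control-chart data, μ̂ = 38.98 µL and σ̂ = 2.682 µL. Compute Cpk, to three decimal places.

0.439

Cpu = (USL − μ̂) / (3σ̂) = (46.23 − 38.98) / (3 × 2.682) = 0.9011; Cpl = (μ̂ − LSL) / (3σ̂) = (38.98 − 35.45) / (3 × 2.682) = 0.4387; Cpk = min(Cpu, Cpl) = 0.4387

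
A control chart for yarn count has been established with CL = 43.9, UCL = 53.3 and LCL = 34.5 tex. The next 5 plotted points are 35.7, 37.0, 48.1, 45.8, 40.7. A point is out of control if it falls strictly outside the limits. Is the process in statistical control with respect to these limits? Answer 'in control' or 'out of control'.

in control

All 5 points lie within [34.5, 53.3].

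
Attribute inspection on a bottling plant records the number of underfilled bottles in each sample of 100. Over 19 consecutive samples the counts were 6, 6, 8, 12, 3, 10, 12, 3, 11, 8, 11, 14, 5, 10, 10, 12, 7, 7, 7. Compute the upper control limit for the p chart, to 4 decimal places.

0.1690

p̄ = Σdᵢ / (k·n) = 162 / (19 × 100) = 0.08526
UCL = p̄ + 3·√(p̄(1−p̄)/n) = 0.08526 + 3 × √(0.08526×0.91474/100) = 0.08526 + 3 × 0.02793 = 0.16905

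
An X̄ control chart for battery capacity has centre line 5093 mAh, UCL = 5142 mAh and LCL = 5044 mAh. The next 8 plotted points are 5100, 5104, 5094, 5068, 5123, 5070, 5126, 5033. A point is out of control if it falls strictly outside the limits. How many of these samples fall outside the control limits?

Compare each point to [5044, 5142]: sample 8 = 5033 < LCL.

1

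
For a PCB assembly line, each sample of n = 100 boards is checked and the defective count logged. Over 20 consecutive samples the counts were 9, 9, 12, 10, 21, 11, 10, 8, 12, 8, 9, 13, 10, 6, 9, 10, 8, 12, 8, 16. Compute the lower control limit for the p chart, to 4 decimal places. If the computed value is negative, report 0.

p̄ = Σdᵢ / (k·n) = 211 / (20 × 100) = 0.10550
LCL = p̄ − 3·√(p̄(1−p̄)/n) = 0.10550 − 3 × 0.03072 = 0.01334

0.0133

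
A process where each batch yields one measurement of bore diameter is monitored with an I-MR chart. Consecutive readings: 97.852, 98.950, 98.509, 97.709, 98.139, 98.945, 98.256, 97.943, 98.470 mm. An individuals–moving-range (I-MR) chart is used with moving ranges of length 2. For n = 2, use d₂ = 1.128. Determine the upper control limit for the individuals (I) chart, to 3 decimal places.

X̄ = (97.852 + 98.950 + 98.509 + 97.709 + 98.139 + 98.945 + 98.256 + 97.943 + 98.470) / 9 = 98.3081
Moving ranges: 1.098, 0.441, 0.800, 0.430, 0.806, 0.689, 0.313, 0.527; M̄R̄ = 5.1040 / 8 = 0.6380
UCL = X̄ + 3·M̄R̄/d₂ = 98.3081 + 3 × 0.6380 / 1.128 = 100.0049

100.005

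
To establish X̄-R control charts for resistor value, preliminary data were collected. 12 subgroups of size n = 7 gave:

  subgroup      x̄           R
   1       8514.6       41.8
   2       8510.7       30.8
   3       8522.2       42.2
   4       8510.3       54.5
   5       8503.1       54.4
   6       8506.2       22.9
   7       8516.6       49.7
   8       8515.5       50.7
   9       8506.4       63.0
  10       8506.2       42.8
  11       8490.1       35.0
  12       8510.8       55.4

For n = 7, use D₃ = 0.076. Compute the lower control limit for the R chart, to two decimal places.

3.44

R̄ = (41.8 + 30.8 + 42.2 + 54.5 + 54.4 + 22.9 + 49.7 + 50.7 + 63.0 + 42.8 + 35.0 + 55.4) / 12 = 543.2000 / 12 = 45.2667
LCL_R = D₃·R̄ = 0.076 × 45.2667 = 3.4403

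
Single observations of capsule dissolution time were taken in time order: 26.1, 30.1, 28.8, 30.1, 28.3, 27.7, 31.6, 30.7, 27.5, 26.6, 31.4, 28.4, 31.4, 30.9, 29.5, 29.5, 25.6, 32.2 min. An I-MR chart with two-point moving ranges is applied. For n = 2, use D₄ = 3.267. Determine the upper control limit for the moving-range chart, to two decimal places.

Moving ranges: 4.0, 1.3, 1.3, 1.8, 0.6, 3.9, 0.9, 3.2, 0.9, 4.8, 3.0, 3.0, 0.5, 1.4, 0.0, 3.9, 6.6; M̄R̄ = 41.1000 / 17 = 2.4176
UCL_MR = D₄·M̄R̄ = 3.267 × 2.4176 = 7.8985

7.90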